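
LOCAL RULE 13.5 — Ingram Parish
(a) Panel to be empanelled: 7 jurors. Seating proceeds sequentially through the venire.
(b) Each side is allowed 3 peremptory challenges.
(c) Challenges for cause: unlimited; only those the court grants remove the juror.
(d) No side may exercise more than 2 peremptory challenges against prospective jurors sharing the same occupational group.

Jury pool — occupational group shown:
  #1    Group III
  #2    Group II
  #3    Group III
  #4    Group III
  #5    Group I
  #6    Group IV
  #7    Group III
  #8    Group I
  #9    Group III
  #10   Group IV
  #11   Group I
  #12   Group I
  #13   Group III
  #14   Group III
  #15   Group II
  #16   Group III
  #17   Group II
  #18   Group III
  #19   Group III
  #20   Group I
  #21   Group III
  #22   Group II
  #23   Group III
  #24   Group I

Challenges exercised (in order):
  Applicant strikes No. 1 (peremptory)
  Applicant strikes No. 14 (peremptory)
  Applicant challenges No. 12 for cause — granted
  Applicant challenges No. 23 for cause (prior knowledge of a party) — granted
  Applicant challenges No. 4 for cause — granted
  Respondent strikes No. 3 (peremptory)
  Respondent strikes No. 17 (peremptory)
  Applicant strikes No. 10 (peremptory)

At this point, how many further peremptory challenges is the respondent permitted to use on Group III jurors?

Respondent peremptories so far: #3, #17 — 2 of 3 used, 1 left overall.
Against Group III: #3 — 1 used; per-group cap 2 leaves 1.
Binding limit: min(1, 1) = 1.

1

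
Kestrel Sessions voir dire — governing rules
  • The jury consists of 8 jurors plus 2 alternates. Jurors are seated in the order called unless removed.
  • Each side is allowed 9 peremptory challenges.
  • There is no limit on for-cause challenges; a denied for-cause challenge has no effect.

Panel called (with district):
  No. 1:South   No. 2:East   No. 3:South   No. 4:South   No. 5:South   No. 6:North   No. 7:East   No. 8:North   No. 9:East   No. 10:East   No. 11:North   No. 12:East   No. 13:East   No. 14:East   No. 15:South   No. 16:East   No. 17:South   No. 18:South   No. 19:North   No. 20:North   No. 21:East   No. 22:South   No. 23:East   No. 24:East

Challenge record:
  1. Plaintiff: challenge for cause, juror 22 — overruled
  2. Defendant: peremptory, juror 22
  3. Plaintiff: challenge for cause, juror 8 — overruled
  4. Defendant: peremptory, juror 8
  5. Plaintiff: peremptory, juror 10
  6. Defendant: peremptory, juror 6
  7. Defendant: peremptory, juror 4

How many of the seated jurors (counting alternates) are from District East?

6

Removed: #4, #6, #8, #10, #22.
Seated (10 incl. alternates): #1, #2, #3, #5, #7, #9, #11, #12, #13, #14.
Of those, in District East: #2, #7, #9, #12, #13, #14 → 6.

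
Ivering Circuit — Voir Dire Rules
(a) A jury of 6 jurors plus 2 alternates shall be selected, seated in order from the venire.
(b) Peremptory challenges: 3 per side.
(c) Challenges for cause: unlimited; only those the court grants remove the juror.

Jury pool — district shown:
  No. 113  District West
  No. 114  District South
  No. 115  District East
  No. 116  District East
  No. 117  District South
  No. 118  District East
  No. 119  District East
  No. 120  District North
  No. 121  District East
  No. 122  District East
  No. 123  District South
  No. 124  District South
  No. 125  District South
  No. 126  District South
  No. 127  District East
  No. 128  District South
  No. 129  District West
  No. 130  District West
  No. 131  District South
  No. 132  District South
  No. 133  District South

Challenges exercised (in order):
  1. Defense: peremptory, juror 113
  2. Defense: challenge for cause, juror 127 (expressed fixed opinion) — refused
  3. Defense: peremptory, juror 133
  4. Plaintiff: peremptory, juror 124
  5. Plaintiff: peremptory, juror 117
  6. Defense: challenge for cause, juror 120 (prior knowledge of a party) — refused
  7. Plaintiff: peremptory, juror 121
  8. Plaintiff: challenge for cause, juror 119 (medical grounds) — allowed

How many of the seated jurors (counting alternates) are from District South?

Removed: #113, #117, #119, #121, #124, #133.
Seated (8 incl. alternates): #114, #115, #116, #118, #120, #122, #123, #125.
Of those, in District South: #114, #123, #125 → 3.

3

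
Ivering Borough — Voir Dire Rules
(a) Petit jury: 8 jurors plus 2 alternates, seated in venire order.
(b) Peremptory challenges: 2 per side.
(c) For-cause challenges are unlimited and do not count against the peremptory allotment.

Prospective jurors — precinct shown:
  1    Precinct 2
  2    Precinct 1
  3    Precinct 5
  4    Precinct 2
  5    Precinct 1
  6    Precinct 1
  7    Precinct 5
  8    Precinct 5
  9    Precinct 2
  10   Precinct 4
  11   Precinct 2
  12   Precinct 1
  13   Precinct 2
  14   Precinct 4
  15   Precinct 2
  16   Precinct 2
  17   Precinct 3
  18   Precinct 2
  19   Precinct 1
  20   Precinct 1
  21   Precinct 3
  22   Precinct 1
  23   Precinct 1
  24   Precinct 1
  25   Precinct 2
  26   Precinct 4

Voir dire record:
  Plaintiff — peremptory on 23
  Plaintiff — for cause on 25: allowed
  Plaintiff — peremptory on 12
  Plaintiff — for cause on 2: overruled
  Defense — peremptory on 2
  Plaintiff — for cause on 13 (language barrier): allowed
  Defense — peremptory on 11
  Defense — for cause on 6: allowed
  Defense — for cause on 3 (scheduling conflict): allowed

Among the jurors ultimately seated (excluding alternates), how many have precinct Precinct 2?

3

Removed: #2, #3, #6, #11, #12, #13, #23, #25.
Seated jurors 1–8: #1, #4, #5, #7, #8, #9, #10, #14 (alternates #15, #16 not counted).
Of those, in Precinct 2: #1, #4, #9 → 3.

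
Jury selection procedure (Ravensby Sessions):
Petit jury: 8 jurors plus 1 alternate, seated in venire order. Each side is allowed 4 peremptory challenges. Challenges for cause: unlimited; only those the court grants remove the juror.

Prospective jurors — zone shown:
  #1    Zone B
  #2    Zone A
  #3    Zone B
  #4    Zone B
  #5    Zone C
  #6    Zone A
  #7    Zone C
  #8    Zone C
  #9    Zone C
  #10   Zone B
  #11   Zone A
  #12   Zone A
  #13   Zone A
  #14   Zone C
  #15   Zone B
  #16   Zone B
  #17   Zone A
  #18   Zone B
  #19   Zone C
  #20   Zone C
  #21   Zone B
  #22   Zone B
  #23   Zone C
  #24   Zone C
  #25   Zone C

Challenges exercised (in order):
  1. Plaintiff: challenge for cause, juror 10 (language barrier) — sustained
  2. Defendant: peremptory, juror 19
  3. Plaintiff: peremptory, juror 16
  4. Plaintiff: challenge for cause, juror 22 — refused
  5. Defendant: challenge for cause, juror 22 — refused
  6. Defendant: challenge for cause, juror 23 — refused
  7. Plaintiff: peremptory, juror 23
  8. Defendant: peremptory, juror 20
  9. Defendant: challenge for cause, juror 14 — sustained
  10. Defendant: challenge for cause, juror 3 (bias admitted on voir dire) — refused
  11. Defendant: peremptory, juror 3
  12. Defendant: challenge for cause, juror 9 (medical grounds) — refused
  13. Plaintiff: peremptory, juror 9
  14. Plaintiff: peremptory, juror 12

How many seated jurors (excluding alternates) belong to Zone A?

3

Removed: #3, #9, #10, #12, #14, #16, #19, #20, #23.
Seated jurors 1–8: #1, #2, #4, #5, #6, #7, #8, #11 (alternates #13 not counted).
Of those, in Zone A: #2, #6, #11 → 3.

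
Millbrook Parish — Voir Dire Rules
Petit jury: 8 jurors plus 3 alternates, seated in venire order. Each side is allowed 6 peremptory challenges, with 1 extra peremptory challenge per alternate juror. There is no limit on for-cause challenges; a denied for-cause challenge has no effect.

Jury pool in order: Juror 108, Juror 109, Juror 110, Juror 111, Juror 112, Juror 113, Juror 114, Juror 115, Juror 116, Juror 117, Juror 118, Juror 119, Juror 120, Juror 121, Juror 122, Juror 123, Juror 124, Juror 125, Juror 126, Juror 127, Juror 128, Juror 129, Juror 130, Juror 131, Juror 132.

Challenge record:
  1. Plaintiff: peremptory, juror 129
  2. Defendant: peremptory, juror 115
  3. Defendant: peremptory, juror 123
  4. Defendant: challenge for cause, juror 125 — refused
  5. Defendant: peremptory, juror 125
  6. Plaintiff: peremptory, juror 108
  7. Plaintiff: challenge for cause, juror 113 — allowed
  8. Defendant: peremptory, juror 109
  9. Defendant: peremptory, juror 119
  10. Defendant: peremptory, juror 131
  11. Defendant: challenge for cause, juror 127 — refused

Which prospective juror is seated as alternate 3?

124

Removed: #108, #109, #113, #115, #119, #123, #125, #129, #131. (#127 stays — for-cause denied.)
Filling seats in venire order through position 11: #110, #111, #112, #114, #116, #117, #118, #120, #121, #122, #124.
So alternate 3 is #124.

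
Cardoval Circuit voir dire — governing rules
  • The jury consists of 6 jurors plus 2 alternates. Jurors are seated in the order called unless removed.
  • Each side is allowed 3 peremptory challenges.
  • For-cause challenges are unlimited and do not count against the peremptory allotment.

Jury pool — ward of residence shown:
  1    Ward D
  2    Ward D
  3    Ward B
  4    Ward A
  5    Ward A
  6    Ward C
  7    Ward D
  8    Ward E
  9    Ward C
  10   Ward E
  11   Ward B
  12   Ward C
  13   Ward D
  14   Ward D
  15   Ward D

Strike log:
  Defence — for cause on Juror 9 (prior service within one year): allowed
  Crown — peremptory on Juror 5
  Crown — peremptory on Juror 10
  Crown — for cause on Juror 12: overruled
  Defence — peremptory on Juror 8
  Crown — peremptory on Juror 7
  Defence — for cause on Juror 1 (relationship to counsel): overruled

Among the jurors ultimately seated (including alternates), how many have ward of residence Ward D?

Removed: #5, #7, #8, #9, #10.
Seated (8 incl. alternates): #1, #2, #3, #4, #6, #11, #12, #13.
Of those, in Ward D: #1, #2, #13 → 3.

3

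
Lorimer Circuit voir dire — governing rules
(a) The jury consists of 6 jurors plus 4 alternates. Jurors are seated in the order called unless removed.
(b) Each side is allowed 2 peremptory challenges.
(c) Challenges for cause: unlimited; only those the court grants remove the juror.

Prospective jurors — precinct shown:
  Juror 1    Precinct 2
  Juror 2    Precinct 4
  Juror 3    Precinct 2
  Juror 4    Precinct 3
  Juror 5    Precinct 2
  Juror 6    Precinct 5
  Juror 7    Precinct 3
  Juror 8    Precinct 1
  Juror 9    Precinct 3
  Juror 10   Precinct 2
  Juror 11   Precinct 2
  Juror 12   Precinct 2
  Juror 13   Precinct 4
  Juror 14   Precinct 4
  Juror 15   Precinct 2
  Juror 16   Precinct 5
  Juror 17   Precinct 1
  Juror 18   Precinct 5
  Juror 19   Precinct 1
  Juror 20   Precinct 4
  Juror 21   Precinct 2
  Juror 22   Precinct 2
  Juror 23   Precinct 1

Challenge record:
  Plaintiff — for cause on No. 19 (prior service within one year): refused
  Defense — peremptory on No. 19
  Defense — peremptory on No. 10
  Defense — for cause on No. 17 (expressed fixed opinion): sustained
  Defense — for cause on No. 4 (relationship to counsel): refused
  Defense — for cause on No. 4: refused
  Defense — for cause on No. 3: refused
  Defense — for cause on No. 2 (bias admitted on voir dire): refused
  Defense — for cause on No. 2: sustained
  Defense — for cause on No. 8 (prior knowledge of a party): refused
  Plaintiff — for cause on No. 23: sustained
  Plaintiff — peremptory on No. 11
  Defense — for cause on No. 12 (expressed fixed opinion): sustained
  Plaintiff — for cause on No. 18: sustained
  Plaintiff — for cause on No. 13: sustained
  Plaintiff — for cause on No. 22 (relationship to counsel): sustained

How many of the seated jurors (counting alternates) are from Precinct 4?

Removed: #2, #10, #11, #12, #13, #17, #18, #19, #22, #23.
Seated (10 incl. alternates): #1, #3, #4, #5, #6, #7, #8, #9, #14, #15.
Of those, in Precinct 4: #14 → 1.

1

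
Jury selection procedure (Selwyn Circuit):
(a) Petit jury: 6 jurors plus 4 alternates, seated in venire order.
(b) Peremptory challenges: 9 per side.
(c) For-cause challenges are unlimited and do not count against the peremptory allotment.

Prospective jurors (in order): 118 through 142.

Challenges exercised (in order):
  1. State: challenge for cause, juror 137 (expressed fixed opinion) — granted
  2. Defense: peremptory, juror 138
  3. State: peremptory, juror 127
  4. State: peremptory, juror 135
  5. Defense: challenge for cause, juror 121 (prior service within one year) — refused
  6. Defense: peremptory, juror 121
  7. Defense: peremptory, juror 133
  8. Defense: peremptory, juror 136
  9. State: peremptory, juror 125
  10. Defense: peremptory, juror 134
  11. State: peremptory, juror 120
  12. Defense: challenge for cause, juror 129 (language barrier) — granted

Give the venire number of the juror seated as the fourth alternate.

132

Removed: #120, #121, #125, #127, #129, #133, #134, #135, #136, #137, #138.
Filling seats in venire order through position 10: #118, #119, #122, #123, #124, #126, #128, #130, #131, #132.
So alternate 4 is #132.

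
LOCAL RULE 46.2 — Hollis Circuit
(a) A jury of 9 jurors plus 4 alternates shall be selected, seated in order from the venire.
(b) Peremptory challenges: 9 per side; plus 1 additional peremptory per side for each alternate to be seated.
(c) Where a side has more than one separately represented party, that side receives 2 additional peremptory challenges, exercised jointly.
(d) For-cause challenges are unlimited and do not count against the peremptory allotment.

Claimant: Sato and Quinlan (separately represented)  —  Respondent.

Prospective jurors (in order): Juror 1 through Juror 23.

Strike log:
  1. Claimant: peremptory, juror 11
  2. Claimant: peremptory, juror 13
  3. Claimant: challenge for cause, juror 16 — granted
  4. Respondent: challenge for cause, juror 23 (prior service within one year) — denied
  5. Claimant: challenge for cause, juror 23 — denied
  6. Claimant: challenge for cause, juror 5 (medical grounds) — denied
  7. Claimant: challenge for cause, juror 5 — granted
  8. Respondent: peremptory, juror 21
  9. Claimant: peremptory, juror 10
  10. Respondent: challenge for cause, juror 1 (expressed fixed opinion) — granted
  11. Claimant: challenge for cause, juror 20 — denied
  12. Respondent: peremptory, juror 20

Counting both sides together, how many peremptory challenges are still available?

23

Claimant allotment: 9 base + 1 × 4 alternates + 2 multi-party = 15. Respondent allotment: 9 base + 1 × 4 alternates = 13.
Claimant peremptories used: #11, #13, #10 — 3 (for-cause on #16, #23, #5, #5, #20 don't count).
Respondent peremptories used: #21, #20 — 2 (for-cause on #23, #1 don't count).
Remaining: (15 − 3) + (13 − 2) = 23.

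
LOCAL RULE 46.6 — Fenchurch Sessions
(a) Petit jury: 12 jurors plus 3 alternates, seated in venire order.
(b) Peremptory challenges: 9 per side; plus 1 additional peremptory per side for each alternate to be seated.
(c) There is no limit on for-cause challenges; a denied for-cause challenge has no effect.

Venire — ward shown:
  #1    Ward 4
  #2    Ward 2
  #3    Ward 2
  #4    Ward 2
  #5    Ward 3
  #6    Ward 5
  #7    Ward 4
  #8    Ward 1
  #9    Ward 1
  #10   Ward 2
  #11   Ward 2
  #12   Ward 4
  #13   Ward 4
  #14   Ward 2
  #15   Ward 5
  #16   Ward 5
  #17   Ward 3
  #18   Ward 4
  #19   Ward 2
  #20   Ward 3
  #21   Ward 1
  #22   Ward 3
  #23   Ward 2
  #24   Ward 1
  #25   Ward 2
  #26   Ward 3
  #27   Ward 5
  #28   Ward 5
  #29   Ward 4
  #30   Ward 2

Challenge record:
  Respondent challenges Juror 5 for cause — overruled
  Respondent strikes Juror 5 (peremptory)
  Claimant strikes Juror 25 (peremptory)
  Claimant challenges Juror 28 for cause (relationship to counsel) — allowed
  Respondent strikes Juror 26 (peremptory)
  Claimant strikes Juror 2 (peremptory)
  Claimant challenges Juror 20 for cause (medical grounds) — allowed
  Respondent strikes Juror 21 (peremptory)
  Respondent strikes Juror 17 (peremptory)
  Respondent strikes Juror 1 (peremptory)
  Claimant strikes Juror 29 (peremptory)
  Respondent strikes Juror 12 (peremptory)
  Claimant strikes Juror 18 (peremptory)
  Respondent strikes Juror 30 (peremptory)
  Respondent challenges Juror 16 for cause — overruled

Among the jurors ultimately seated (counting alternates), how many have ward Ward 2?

7

Removed: #1, #2, #5, #12, #17, #18, #20, #21, #25, #26, #28, #29, #30.
Seated (15 incl. alternates): #3, #4, #6, #7, #8, #9, #10, #11, #13, #14, #15, #16, #19, #22, #23.
Of those, in Ward 2: #3, #4, #10, #11, #14, #19, #23 → 7.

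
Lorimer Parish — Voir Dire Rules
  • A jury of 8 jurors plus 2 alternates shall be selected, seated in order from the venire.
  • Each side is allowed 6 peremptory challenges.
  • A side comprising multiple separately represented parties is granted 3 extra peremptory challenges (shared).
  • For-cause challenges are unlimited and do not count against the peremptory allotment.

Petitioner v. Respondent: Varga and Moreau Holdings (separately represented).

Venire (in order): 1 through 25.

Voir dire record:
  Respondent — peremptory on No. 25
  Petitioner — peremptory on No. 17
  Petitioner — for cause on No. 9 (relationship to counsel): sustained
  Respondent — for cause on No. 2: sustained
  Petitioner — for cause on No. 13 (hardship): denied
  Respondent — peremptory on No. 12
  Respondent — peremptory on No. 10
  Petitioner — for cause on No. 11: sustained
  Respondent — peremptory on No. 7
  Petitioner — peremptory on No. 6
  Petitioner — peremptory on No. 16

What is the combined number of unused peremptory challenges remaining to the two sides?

Petitioner allotment: 6. Respondent allotment: 6 base + 3 multi-party = 9.
Petitioner peremptories used: #17, #6, #16 — 3 (for-cause on #9, #13, #11 don't count).
Respondent peremptories used: #25, #12, #10, #7 — 4 (the for-cause on #2 doesn't count).
Remaining: (6 − 3) + (9 − 4) = 8.

8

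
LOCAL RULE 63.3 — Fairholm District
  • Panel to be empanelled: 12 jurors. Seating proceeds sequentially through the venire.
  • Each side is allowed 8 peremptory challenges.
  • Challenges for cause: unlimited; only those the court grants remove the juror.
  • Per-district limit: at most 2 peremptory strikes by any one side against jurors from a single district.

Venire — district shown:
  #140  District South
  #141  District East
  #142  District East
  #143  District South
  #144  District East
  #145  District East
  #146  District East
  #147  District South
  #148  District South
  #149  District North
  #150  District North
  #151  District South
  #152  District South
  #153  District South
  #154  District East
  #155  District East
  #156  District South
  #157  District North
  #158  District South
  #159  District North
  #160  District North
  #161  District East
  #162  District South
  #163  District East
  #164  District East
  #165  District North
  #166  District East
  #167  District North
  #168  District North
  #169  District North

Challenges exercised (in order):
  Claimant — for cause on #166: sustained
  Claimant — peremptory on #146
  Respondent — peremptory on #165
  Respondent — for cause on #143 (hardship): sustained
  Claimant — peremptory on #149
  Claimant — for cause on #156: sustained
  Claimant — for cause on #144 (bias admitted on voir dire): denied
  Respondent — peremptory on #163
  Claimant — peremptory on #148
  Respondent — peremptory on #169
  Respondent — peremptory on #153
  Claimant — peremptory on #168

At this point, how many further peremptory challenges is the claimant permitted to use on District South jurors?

Claimant peremptories so far: #146, #149, #148, #168 — 4 of 8 used, 4 left overall.
Against District South: #148 — 1 used; per-district cap 2 leaves 1.
Binding limit: min(4, 1) = 1.

1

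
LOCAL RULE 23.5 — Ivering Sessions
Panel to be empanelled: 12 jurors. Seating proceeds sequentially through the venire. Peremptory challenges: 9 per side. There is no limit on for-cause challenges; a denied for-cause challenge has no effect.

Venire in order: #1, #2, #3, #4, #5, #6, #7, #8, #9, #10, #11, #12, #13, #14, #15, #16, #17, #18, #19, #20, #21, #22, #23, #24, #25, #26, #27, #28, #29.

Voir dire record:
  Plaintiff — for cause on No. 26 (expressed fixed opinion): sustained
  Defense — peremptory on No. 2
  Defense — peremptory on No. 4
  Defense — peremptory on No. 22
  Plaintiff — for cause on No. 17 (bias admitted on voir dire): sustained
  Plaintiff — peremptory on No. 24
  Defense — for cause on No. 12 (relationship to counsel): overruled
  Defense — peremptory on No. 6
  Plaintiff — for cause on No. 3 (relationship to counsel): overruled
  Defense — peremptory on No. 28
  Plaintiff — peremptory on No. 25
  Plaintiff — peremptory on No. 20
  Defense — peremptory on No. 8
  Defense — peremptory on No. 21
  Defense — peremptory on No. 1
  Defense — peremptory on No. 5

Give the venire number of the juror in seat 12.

19

Removed: #1, #2, #4, #5, #6, #8, #17, #20, #21, #22, #24, #25, #26, #28. (#3, #12 stay — for-cause denied.)
Filling seats in venire order through position 12: #3, #7, #9, #10, #11, #12, #13, #14, #15, #16, #18, #19.
So seat 12 is #19.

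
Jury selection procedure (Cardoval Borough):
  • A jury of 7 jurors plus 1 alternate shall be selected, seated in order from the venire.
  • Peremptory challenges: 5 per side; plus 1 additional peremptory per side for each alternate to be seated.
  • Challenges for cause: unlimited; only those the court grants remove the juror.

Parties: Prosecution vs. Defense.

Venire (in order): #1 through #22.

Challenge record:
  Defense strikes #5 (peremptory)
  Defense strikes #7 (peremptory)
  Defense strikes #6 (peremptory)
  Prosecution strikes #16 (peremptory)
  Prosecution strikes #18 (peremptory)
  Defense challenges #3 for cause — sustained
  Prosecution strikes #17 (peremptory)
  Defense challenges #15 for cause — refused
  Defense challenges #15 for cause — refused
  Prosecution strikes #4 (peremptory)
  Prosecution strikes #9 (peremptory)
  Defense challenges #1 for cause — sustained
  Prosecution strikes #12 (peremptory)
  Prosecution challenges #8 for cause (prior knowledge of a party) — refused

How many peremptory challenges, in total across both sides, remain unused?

3

Prosecution allotment: 5 base + 1 × 1 alternate = 6. Defense allotment: 5 base + 1 × 1 alternate = 6.
Prosecution peremptories used: #16, #18, #17, #4, #9, #12 — 6 (the for-cause on #8 doesn't count).
Defense peremptories used: #5, #7, #6 — 3 (for-cause on #3, #15, #15, #1 don't count).
Remaining: (6 − 6) + (6 − 3) = 3.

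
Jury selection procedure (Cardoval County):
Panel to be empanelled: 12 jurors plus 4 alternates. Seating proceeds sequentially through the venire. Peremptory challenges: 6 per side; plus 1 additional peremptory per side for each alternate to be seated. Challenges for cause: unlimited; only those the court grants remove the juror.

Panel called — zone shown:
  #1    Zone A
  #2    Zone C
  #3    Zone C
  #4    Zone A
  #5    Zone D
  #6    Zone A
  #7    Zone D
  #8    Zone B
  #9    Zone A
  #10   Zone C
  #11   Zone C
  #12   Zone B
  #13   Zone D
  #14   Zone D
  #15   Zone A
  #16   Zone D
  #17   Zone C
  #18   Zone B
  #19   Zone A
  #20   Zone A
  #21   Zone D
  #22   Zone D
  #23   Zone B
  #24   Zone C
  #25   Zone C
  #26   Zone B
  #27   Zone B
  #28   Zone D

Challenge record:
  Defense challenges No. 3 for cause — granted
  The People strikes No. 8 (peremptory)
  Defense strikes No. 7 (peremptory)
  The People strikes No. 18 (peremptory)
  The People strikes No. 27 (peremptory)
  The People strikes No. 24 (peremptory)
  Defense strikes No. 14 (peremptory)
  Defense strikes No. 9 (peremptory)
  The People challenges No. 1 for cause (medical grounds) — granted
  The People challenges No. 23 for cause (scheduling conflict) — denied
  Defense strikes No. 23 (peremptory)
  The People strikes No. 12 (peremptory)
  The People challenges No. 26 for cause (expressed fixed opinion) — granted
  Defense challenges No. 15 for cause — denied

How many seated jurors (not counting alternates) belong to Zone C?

4

Removed: #1, #3, #7, #8, #9, #12, #14, #18, #23, #24, #26, #27.
Seated jurors 1–12: #2, #4, #5, #6, #10, #11, #13, #15, #16, #17, #19, #20 (alternates #21, #22, #25, #28 not counted).
Of those, in Zone C: #2, #10, #11, #17 → 4.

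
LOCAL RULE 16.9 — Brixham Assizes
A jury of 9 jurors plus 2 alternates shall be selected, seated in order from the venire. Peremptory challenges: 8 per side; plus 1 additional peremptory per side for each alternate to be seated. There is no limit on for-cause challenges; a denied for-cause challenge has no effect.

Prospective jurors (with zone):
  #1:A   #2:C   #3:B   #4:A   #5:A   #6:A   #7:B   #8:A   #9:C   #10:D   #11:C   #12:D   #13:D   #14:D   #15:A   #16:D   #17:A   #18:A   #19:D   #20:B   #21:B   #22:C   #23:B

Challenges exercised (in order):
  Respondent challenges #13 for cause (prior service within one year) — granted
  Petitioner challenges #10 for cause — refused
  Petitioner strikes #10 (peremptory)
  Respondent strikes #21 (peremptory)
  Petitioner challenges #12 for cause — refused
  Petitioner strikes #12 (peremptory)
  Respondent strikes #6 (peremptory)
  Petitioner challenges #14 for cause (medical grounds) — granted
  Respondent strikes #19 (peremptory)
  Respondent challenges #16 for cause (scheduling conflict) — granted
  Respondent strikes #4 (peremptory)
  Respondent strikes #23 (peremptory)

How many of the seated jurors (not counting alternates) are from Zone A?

Removed: #4, #6, #10, #12, #13, #14, #16, #19, #21, #23.
Seated jurors 1–9: #1, #2, #3, #5, #7, #8, #9, #11, #15 (alternates #17, #18 not counted).
Of those, in Zone A: #1, #5, #8, #15 → 4.

4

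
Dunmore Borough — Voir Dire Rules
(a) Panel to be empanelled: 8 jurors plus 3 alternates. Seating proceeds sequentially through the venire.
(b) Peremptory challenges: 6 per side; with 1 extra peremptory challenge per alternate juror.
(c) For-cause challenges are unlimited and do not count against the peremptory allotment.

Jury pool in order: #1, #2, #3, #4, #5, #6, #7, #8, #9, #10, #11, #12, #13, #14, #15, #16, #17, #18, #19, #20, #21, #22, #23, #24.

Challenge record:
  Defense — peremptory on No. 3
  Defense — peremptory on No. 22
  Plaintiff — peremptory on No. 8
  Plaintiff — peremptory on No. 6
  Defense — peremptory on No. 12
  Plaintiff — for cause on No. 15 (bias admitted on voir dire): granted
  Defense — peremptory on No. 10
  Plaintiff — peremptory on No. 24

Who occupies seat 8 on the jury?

13

Removed: #3, #6, #8, #10, #12, #15, #22, #24.
Seating in order: seats 1–8 → #1, #2, #4, #5, #7, #9, #11, #13; alternates → #14, #16, #17.
So seat 8 is #13.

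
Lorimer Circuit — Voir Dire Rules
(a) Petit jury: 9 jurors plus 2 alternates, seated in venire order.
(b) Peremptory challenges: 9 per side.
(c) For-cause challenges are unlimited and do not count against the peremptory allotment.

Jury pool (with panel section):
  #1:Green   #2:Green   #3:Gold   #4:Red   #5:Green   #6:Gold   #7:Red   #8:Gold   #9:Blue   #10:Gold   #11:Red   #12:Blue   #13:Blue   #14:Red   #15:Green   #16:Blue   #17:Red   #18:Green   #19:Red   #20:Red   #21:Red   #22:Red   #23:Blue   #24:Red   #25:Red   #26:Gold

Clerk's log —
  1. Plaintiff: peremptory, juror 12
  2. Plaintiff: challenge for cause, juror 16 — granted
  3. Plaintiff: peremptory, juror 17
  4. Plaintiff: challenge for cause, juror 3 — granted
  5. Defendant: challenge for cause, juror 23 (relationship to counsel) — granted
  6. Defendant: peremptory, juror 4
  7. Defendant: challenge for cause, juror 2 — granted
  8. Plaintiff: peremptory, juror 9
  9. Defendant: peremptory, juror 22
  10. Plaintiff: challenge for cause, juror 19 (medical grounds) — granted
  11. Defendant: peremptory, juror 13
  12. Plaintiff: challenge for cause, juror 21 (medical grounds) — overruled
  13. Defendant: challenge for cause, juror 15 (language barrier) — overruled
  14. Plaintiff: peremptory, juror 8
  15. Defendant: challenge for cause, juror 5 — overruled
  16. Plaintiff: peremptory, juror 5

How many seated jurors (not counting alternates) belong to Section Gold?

2

Removed: #2, #3, #4, #5, #8, #9, #12, #13, #16, #17, #19, #22, #23.
Seated jurors 1–9: #1, #6, #7, #10, #11, #14, #15, #18, #20 (alternates #21, #24 not counted).
Of those, in Section Gold: #6, #10 → 2.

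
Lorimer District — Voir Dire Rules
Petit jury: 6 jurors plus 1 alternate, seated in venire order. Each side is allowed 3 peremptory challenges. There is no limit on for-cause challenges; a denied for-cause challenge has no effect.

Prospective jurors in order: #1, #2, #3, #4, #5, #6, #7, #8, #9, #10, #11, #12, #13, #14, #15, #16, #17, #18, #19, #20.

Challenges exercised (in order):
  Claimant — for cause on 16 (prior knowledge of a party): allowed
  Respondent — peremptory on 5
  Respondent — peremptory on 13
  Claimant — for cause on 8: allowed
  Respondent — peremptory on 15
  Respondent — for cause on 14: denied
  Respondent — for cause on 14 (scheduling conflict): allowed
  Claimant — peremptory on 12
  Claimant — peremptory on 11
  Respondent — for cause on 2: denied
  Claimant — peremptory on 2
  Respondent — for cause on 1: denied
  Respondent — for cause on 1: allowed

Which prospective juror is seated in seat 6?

Removed: #1, #2, #5, #8, #11, #12, #13, #14, #15, #16.
Seating in order: seats 1–6 → #3, #4, #6, #7, #9, #10; alternates → #17.
So seat 6 is #10.

10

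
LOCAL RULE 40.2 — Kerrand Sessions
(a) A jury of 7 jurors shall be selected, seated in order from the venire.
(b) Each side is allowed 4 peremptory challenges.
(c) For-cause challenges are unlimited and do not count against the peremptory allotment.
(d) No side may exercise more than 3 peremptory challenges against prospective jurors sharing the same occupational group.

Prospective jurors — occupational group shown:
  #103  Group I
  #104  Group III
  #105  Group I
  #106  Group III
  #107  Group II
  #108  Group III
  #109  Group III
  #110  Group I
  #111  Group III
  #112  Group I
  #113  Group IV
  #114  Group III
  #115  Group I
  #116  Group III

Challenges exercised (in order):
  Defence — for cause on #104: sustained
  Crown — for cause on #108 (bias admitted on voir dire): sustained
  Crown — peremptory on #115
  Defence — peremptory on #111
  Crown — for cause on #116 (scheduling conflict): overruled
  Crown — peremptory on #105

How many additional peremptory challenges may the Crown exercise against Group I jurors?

Crown peremptories so far: #115, #105 — 2 of 4 used, 2 left overall.
Against Group I: #115, #105 — 2 used; per-group cap 3 leaves 1.
Binding limit: min(2, 1) = 1.

1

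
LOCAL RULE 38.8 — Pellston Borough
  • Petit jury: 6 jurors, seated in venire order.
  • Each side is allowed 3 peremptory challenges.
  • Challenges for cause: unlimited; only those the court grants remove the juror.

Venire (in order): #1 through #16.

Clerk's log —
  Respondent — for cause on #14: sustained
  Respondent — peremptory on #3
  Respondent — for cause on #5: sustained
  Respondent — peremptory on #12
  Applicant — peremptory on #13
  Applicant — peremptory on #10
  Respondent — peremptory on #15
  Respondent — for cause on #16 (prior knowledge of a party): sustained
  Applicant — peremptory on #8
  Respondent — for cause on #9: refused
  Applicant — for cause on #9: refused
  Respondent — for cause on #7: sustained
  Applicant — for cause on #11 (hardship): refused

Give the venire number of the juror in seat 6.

Removed: #3, #5, #7, #8, #10, #12, #13, #14, #15, #16. (#9, #11 stay — for-cause denied.)
Filling seats in venire order through position 6: #1, #2, #4, #6, #9, #11.
So seat 6 is #11.

11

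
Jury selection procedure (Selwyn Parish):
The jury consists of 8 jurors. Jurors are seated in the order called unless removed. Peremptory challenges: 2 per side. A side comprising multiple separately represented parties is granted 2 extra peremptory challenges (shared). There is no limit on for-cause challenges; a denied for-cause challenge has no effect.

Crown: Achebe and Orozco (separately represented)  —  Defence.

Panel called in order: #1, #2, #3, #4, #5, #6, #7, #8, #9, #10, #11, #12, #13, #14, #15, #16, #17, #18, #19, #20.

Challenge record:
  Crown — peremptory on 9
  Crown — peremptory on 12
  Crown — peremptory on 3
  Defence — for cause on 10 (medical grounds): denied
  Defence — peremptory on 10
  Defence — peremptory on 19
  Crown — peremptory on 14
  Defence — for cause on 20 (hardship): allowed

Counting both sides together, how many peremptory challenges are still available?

Crown allotment: 2 base + 2 multi-party = 4. Defence allotment: 2.
Crown peremptories used: #9, #12, #3, #14 — 4.
Defence peremptories used: #10, #19 — 2 (for-cause on #10, #20 don't count).
Remaining: (4 − 4) + (2 − 2) = 0.

0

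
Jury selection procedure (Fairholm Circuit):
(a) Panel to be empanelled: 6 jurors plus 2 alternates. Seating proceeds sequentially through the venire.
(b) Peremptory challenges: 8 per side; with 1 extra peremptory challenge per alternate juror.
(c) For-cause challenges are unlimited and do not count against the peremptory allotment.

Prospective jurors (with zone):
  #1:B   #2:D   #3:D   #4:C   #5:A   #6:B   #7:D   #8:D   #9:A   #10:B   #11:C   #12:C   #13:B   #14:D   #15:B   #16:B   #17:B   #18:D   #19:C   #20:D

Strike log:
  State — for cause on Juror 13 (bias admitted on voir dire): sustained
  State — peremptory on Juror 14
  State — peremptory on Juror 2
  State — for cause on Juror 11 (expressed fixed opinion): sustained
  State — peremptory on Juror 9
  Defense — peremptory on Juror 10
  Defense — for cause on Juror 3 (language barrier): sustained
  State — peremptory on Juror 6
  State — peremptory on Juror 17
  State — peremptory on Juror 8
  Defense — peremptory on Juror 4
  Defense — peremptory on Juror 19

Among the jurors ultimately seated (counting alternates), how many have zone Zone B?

Removed: #2, #3, #4, #6, #8, #9, #10, #11, #13, #14, #17, #19.
Seated (8 incl. alternates): #1, #5, #7, #12, #15, #16, #18, #20.
Of those, in Zone B: #1, #15, #16 → 3.

3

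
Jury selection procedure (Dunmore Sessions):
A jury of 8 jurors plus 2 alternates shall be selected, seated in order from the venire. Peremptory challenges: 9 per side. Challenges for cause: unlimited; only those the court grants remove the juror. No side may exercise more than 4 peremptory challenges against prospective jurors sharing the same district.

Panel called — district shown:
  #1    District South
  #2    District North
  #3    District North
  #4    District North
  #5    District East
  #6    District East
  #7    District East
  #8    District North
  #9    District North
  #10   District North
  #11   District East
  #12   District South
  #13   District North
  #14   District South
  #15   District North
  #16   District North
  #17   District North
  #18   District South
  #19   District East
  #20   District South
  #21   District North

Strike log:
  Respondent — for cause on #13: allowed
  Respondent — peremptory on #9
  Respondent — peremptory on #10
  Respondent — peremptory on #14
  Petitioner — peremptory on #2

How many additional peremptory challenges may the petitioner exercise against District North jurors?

3

Petitioner peremptories so far: #2 — 1 of 9 used, 8 left overall.
Against District North: #2 — 1 used; per-district cap 4 leaves 3.
Binding limit: min(8, 3) = 3.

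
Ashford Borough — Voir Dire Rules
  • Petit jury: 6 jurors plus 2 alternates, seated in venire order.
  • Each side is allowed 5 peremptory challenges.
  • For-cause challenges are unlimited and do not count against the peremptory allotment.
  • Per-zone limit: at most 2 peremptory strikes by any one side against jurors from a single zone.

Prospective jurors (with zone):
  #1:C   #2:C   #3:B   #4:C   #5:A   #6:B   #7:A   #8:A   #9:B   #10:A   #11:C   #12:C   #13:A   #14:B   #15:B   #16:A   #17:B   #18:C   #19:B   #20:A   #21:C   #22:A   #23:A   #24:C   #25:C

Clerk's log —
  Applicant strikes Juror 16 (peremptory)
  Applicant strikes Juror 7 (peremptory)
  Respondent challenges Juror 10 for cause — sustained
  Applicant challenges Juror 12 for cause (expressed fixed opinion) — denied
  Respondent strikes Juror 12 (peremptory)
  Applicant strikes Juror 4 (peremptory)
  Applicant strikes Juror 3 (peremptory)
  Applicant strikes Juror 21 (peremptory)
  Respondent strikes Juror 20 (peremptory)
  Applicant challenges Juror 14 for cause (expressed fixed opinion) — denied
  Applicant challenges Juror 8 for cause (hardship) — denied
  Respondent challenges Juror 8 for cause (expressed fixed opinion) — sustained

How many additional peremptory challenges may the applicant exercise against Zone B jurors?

0

Applicant peremptories so far: #16, #7, #4, #3, #21 — 5 of 5 used, 0 left overall.
Against Zone B: #3 — 1 used; per-zone cap 2 leaves 1.
Binding limit: min(0, 1) = 0.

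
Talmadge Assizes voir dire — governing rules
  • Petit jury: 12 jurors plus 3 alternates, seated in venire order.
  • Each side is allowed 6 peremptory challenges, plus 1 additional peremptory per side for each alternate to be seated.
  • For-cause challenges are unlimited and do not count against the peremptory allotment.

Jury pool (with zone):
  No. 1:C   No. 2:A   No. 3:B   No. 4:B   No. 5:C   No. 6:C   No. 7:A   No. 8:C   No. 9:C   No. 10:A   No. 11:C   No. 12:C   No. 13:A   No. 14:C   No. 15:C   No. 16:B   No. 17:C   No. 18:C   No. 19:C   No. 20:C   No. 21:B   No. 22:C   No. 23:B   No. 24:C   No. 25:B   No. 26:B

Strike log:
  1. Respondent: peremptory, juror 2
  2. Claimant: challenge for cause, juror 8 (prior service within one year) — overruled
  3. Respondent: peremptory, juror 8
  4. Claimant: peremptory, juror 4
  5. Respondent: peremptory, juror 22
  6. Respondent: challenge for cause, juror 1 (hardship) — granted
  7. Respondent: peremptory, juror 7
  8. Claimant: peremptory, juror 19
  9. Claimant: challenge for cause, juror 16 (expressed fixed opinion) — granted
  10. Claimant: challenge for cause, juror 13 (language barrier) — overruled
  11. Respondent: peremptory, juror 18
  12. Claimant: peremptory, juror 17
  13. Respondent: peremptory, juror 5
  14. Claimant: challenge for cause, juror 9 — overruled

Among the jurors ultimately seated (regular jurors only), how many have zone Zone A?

2

Removed: #1, #2, #4, #5, #7, #8, #16, #17, #18, #19, #22.
Seated jurors 1–12: #3, #6, #9, #10, #11, #12, #13, #14, #15, #20, #21, #23 (alternates #24, #25, #26 not counted).
Of those, in Zone A: #10, #13 → 2.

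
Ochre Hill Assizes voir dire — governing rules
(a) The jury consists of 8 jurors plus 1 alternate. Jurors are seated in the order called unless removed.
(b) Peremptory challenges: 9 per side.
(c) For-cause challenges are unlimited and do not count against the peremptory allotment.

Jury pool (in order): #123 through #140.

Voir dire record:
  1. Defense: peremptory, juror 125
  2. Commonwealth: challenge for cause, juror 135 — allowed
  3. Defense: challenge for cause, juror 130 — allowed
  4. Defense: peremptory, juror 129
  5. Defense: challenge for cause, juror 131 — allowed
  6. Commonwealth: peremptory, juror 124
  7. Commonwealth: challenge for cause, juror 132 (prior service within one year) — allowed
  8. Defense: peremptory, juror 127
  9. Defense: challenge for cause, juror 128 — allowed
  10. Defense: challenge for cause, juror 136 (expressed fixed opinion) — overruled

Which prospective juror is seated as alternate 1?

140

Removed: #124, #125, #127, #128, #129, #130, #131, #132, #135. (#136 stays — for-cause denied.)
Seating in order: seats 1–8 → #123, #126, #133, #134, #136, #137, #138, #139; alternates → #140.
So alternate 1 is #140.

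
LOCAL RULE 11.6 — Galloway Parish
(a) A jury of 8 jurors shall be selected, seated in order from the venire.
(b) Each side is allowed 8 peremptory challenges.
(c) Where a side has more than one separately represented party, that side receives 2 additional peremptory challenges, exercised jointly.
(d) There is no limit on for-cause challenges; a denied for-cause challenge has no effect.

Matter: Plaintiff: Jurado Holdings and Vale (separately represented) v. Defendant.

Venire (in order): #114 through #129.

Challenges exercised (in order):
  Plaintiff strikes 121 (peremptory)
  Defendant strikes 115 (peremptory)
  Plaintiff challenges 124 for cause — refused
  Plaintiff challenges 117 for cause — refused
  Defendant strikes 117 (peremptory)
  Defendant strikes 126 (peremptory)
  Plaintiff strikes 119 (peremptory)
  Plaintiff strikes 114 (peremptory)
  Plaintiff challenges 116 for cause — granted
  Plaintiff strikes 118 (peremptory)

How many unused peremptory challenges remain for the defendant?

5

Defendant allotment: 8.
Defendant peremptories used: #115, #117, #126 — 3.
Remaining: 8 − 3 = 5.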